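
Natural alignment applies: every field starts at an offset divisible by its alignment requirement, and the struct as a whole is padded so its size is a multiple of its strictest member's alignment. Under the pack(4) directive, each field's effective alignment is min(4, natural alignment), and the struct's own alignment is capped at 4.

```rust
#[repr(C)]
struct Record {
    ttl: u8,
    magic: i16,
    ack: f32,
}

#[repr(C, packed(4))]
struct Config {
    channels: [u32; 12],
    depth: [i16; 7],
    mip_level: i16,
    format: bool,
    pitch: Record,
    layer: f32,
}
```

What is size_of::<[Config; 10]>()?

800

Record: 0..1  ttl  (1B, 1-aligned); 1..2  -- padding (1B); 2..4  magic  (2B, 2-aligned); 4..8  ack  (4B, 4-aligned); sizeof = 8, alignof = 4
0..48  channels  (48B, 4-aligned)
48..62  depth  (14B, 2-aligned)
62..64  mip_level  (2B, 2-aligned)
64..65  format  (1B, 1-aligned)
65..68  -- padding (3B)
68..76  pitch  (8B, 4-aligned)
76..80  layer  (4B, 4-aligned)
sizeof = 80, alignof = 4
array of 10: 10 × 80 = 800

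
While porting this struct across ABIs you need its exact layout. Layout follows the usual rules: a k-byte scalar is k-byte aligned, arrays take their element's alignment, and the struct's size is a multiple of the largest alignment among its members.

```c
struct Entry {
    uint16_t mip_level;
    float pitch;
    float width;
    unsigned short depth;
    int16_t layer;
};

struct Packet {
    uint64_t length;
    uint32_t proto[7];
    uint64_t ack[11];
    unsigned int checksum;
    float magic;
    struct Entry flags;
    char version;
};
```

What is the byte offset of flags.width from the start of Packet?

Entry: mip_level at 0 (size 2, align 2) → ends 2; pad 2 to align 4 for pitch; pitch at 4 (size 4, align 4) → ends 8; width at 8 (size 4, align 4) → ends 12; depth at 12 (size 2, align 2) → ends 14; layer at 14 (size 2, align 2) → ends 16; total 16 bytes, alignment 4
length at 0 (size 8, align 8) → ends 8
proto at 8 (size 28, align 4) → ends 36
pad 4 to align 8 for ack
ack at 40 (size 88, align 8) → ends 128
checksum at 128 (size 4, align 4) → ends 132
magic at 132 (size 4, align 4) → ends 136
flags at 136 (size 16, align 4) → ends 152
within Entry: width at 8
136 + 8 = 144

144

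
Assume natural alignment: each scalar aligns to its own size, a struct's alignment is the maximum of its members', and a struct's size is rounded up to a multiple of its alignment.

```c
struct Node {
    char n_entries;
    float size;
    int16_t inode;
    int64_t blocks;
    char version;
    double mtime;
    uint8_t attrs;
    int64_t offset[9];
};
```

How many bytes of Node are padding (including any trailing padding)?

n_entries at 0 (size 1, align 1) → ends 1
pad 3 to align 4 for size
size at 4 (size 4, align 4) → ends 8
inode at 8 (size 2, align 2) → ends 10
pad 6 to align 8 for blocks
blocks at 16 (size 8, align 8) → ends 24
version at 24 (size 1, align 1) → ends 25
pad 7 to align 8 for mtime
mtime at 32 (size 8, align 8) → ends 40
attrs at 40 (size 1, align 1) → ends 41
pad 7 to align 8 for offset
offset at 48 (size 72, align 8) → ends 120
total 120 bytes, alignment 8
data bytes 97, size 120 → padding 23

23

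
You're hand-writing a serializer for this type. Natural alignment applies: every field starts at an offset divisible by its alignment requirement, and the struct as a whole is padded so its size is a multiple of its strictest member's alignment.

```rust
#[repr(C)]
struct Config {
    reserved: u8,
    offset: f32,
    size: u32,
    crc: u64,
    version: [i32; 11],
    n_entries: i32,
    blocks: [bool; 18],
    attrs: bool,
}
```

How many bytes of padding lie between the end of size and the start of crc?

4

@0: reserved [1B, align 1] → 1
+3 pad (align 4)
@4: offset [4B, align 4] → 8
@8: size [4B, align 4] → 12
+4 pad (align 8)
@16: crc [8B, align 8] → 24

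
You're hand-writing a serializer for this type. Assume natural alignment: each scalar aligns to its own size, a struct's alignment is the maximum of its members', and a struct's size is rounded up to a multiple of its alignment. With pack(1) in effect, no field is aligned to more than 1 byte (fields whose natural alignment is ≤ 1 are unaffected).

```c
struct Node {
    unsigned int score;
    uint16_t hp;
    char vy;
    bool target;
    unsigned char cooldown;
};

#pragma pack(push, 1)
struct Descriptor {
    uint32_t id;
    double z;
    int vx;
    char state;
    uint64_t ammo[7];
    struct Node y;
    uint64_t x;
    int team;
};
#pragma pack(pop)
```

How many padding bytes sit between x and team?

Node: 0..4  score  (4B, 4-aligned); 4..6  hp  (2B, 2-aligned); 6..7  vy  (1B, 1-aligned); 7..8  target  (1B, 1-aligned); 8..9  cooldown  (1B, 1-aligned); 9..12  -- tail padding (3B); sizeof = 12, alignof = 4
0..4  id  (4B, 1-aligned)
4..12  z  (8B, 1-aligned)
12..16  vx  (4B, 1-aligned)
16..17  state  (1B, 1-aligned)
17..73  ammo  (56B, 1-aligned)
73..85  y  (12B, 1-aligned)
85..93  x  (8B, 1-aligned)
93..97  team  (4B, 1-aligned)

0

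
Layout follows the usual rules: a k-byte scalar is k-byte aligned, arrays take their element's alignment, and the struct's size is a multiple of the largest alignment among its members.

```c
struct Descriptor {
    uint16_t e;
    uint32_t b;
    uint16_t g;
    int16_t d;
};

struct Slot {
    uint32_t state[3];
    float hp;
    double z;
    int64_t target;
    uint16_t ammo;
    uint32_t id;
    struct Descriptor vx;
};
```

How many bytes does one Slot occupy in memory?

56

Descriptor: 0..2  e  (2B, 2-aligned); 2..4  -- padding (2B); 4..8  b  (4B, 4-aligned); 8..10  g  (2B, 2-aligned); 10..12  d  (2B, 2-aligned); sizeof = 12, alignof = 4
0..12  state  (12B, 4-aligned)
12..16  hp  (4B, 4-aligned)
16..24  z  (8B, 8-aligned)
24..32  target  (8B, 8-aligned)
32..34  ammo  (2B, 2-aligned)
34..36  -- padding (2B)
36..40  id  (4B, 4-aligned)
40..52  vx  (12B, 4-aligned)
52..56  -- tail padding (4B)
sizeof = 56, alignof = 8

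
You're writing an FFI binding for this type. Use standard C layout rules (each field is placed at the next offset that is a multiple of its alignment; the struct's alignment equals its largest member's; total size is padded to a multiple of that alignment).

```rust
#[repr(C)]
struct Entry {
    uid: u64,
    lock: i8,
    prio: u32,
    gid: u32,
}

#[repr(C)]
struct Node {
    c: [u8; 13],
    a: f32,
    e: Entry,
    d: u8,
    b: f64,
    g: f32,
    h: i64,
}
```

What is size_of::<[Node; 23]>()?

Entry: 0..8  uid  (8B, 8-aligned); 8..9  lock  (1B, 1-aligned); 9..12  -- padding (3B); 12..16  prio  (4B, 4-aligned); 16..20  gid  (4B, 4-aligned); 20..24  -- tail padding (4B); sizeof = 24, alignof = 8
0..13  c  (13B, 1-aligned)
13..16  -- padding (3B)
16..20  a  (4B, 4-aligned)
20..24  -- padding (4B)
24..48  e  (24B, 8-aligned)
48..49  d  (1B, 1-aligned)
49..56  -- padding (7B)
56..64  b  (8B, 8-aligned)
64..68  g  (4B, 4-aligned)
68..72  -- padding (4B)
72..80  h  (8B, 8-aligned)
sizeof = 80, alignof = 8
array of 23: 23 × 80 = 1840

1840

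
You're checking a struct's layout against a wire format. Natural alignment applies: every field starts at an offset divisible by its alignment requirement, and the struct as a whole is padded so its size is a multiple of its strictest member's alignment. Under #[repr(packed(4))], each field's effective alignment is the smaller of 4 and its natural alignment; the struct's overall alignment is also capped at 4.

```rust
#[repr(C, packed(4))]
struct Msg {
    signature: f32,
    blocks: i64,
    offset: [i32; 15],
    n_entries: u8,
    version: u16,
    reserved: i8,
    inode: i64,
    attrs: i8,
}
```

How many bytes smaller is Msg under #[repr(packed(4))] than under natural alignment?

natural layout:
  signature at 0 (size 4, align 4) → ends 4
  pad 4 to align 8 for blocks
  blocks at 8 (size 8, align 8) → ends 16
  offset at 16 (size 60, align 4) → ends 76
  n_entries at 76 (size 1, align 1) → ends 77
  pad 1 to align 2 for version
  version at 78 (size 2, align 2) → ends 80
  reserved at 80 (size 1, align 1) → ends 81
  pad 7 to align 8 for inode
  inode at 88 (size 8, align 8) → ends 96
  attrs at 96 (size 1, align 1) → ends 97
  tail pad 7 to reach multiple of 8
  total 104 bytes, alignment 8
packed(4) layout:
  signature at 0 (size 4, align 4) → ends 4
  blocks at 4 (size 8, align 4) → ends 12
  offset at 12 (size 60, align 4) → ends 72
  n_entries at 72 (size 1, align 1) → ends 73
  pad 1 to align 2 for version
  version at 74 (size 2, align 2) → ends 76
  reserved at 76 (size 1, align 1) → ends 77
  pad 3 to align 4 for inode
  inode at 80 (size 8, align 4) → ends 88
  attrs at 88 (size 1, align 1) → ends 89
  tail pad 3 to reach multiple of 4
  total 92 bytes, alignment 4
104 − 92 = 12

12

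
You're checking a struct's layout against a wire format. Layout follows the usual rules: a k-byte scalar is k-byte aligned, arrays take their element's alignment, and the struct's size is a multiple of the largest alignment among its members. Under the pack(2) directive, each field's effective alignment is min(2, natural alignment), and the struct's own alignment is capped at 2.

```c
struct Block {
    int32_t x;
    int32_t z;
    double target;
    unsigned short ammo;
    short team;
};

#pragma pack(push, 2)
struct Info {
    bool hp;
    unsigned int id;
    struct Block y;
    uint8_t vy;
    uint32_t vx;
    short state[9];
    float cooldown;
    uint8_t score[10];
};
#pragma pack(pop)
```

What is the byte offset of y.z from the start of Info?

Block: @0: x [4B, align 4] → 4; @4: z [4B, align 4] → 8; @8: target [8B, align 8] → 16; @16: ammo [2B, align 2] → 18; @18: team [2B, align 2] → 20; +4 tail pad (align 8); size 24, align 8
@0: hp [1B, align 1] → 1
+1 pad (align 2)
@2: id [4B, align 2] → 6
@6: y [24B, align 2] → 30
within Block: z at 4
6 + 4 = 10

10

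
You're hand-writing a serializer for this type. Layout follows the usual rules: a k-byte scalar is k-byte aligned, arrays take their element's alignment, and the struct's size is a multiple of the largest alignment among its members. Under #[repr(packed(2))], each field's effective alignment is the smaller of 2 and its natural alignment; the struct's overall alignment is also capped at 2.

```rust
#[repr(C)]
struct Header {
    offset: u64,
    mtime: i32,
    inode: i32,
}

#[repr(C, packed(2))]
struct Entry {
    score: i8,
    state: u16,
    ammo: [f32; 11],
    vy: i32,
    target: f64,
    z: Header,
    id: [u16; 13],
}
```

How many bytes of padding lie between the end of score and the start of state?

Header: @0: offset [8B, align 8] → 8; @8: mtime [4B, align 4] → 12; @12: inode [4B, align 4] → 16; size 16, align 8
@0: score [1B, align 1] → 1
+1 pad (align 2)
@2: state [2B, align 2] → 4

1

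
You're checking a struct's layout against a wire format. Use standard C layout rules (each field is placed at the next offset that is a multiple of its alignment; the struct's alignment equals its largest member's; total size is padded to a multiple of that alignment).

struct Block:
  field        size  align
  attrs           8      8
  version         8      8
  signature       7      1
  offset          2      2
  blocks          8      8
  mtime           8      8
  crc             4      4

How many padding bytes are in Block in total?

0..8  attrs  (8B, 8-aligned)
8..16  version  (8B, 8-aligned)
16..23  signature  (7B, 1-aligned)
23..24  -- padding (1B)
24..26  offset  (2B, 2-aligned)
26..32  -- padding (6B)
32..40  blocks  (8B, 8-aligned)
40..48  mtime  (8B, 8-aligned)
48..52  crc  (4B, 4-aligned)
52..56  -- tail padding (4B)
sizeof = 56, alignof = 8
data bytes 45, size 56 → padding 11

11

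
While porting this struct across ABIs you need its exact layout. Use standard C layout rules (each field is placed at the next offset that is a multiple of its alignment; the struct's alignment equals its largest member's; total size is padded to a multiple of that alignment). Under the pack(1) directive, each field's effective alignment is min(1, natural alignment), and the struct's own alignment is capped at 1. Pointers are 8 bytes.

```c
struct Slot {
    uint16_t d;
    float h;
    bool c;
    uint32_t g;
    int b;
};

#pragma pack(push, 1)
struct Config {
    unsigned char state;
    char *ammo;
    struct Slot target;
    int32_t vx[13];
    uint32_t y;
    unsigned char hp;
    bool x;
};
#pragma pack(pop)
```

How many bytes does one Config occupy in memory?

Slot: @0: d [2B, align 2] → 2; +2 pad (align 4); @4: h [4B, align 4] → 8; @8: c [1B, align 1] → 9; +3 pad (align 4); @12: g [4B, align 4] → 16; @16: b [4B, align 4] → 20; size 20, align 4
@0: state [1B, align 1] → 1
@1: ammo [8B, align 1] → 9
@9: target [20B, align 1] → 29
@29: vx [52B, align 1] → 81
@81: y [4B, align 1] → 85
@85: hp [1B, align 1] → 86
@86: x [1B, align 1] → 87
size 87, align 1

87 bytes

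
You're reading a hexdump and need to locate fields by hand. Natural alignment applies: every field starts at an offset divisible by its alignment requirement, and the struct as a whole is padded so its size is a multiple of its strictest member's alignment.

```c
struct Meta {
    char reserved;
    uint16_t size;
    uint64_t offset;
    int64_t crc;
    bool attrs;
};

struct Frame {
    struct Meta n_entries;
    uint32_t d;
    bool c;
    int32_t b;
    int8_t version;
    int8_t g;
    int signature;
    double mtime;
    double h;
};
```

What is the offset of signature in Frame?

Meta: reserved at 0 (size 1, align 1) → ends 1; pad 1 to align 2 for size; size at 2 (size 2, align 2) → ends 4; pad 4 to align 8 for offset; offset at 8 (size 8, align 8) → ends 16; crc at 16 (size 8, align 8) → ends 24; attrs at 24 (size 1, align 1) → ends 25; tail pad 7 to reach multiple of 8; total 32 bytes, alignment 8
n_entries at 0 (size 32, align 8) → ends 32
d at 32 (size 4, align 4) → ends 36
c at 36 (size 1, align 1) → ends 37
pad 3 to align 4 for b
b at 40 (size 4, align 4) → ends 44
version at 44 (size 1, align 1) → ends 45
g at 45 (size 1, align 1) → ends 46
pad 2 to align 4 for signature
signature at 48 (size 4, align 4) → ends 52

48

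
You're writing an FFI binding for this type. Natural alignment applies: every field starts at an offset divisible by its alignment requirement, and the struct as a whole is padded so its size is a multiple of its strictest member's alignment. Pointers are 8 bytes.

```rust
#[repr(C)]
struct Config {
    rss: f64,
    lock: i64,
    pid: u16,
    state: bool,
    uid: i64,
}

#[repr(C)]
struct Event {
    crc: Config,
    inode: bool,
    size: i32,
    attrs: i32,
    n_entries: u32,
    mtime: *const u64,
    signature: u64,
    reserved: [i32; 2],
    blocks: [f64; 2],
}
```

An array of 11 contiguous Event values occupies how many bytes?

968

Config: @0: rss [8B, align 8] → 8; @8: lock [8B, align 8] → 16; @16: pid [2B, align 2] → 18; @18: state [1B, align 1] → 19; +5 pad (align 8); @24: uid [8B, align 8] → 32; size 32, align 8
@0: crc [32B, align 8] → 32
@32: inode [1B, align 1] → 33
+3 pad (align 4)
@36: size [4B, align 4] → 40
@40: attrs [4B, align 4] → 44
@44: n_entries [4B, align 4] → 48
@48: mtime [8B, align 8] → 56
@56: signature [8B, align 8] → 64
@64: reserved [8B, align 4] → 72
@72: blocks [16B, align 8] → 88
size 88, align 8
array of 11: 11 × 88 = 968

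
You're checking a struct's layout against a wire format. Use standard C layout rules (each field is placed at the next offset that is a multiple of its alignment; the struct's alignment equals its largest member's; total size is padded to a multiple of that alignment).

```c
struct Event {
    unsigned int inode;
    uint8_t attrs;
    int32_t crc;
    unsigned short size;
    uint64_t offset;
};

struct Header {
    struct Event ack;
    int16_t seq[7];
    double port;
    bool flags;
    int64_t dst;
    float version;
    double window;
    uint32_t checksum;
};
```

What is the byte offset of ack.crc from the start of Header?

Event: @0: inode [4B, align 4] → 4; @4: attrs [1B, align 1] → 5; +3 pad (align 4); @8: crc [4B, align 4] → 12; @12: size [2B, align 2] → 14; +2 pad (align 8); @16: offset [8B, align 8] → 24; size 24, align 8
@0: ack [24B, align 8] → 24
within Event: crc at 8
0 + 8 = 8

8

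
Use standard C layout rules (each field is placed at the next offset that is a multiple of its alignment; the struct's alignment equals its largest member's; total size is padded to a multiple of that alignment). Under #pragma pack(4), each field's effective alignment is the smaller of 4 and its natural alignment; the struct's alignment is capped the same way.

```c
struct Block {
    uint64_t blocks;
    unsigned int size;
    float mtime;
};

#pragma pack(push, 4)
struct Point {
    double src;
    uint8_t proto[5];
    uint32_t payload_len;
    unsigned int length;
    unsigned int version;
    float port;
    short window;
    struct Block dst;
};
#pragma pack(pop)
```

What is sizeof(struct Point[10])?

520

Block: blocks at 0 (size 8, align 8) → ends 8; size at 8 (size 4, align 4) → ends 12; mtime at 12 (size 4, align 4) → ends 16; total 16 bytes, alignment 8
src at 0 (size 8, align 4) → ends 8
proto at 8 (size 5, align 1) → ends 13
pad 3 to align 4 for payload_len
payload_len at 16 (size 4, align 4) → ends 20
length at 20 (size 4, align 4) → ends 24
version at 24 (size 4, align 4) → ends 28
port at 28 (size 4, align 4) → ends 32
window at 32 (size 2, align 2) → ends 34
pad 2 to align 4 for dst
dst at 36 (size 16, align 4) → ends 52
total 52 bytes, alignment 4
array of 10: 10 × 52 = 520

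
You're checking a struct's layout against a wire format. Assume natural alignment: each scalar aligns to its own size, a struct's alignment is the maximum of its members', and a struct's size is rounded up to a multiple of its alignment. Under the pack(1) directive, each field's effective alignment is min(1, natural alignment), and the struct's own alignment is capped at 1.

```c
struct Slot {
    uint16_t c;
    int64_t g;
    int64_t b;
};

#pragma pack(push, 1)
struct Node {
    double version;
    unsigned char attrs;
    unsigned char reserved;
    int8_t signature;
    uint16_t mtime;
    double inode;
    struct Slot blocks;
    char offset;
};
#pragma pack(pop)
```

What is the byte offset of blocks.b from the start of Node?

37

Slot: @0: c [2B, align 2] → 2; +6 pad (align 8); @8: g [8B, align 8] → 16; @16: b [8B, align 8] → 24; size 24, align 8
@0: version [8B, align 1] → 8
@8: attrs [1B, align 1] → 9
@9: reserved [1B, align 1] → 10
@10: signature [1B, align 1] → 11
@11: mtime [2B, align 1] → 13
@13: inode [8B, align 1] → 21
@21: blocks [24B, align 1] → 45
within Slot: b at 16
21 + 16 = 37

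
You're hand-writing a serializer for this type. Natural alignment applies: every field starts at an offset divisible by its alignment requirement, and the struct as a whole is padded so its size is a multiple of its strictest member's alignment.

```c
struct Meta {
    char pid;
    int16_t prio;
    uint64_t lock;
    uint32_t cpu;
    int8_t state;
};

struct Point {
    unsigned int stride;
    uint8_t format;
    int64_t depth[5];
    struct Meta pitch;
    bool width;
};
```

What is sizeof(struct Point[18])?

1440

Meta: pid at 0 (size 1, align 1) → ends 1; pad 1 to align 2 for prio; prio at 2 (size 2, align 2) → ends 4; pad 4 to align 8 for lock; lock at 8 (size 8, align 8) → ends 16; cpu at 16 (size 4, align 4) → ends 20; state at 20 (size 1, align 1) → ends 21; tail pad 3 to reach multiple of 8; total 24 bytes, alignment 8
stride at 0 (size 4, align 4) → ends 4
format at 4 (size 1, align 1) → ends 5
pad 3 to align 8 for depth
depth at 8 (size 40, align 8) → ends 48
pitch at 48 (size 24, align 8) → ends 72
width at 72 (size 1, align 1) → ends 73
tail pad 7 to reach multiple of 8
total 80 bytes, alignment 8
array of 18: 18 × 80 = 1440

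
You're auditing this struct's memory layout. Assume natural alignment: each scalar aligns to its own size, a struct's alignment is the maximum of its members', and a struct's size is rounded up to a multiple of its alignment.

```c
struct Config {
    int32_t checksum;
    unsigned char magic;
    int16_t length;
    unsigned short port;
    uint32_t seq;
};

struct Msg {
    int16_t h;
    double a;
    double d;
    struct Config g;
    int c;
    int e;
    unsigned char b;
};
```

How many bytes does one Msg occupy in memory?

56 bytes

Config: checksum at 0 (size 4, align 4) → ends 4; magic at 4 (size 1, align 1) → ends 5; pad 1 to align 2 for length; length at 6 (size 2, align 2) → ends 8; port at 8 (size 2, align 2) → ends 10; pad 2 to align 4 for seq; seq at 12 (size 4, align 4) → ends 16; total 16 bytes, alignment 4
h at 0 (size 2, align 2) → ends 2
pad 6 to align 8 for a
a at 8 (size 8, align 8) → ends 16
d at 16 (size 8, align 8) → ends 24
g at 24 (size 16, align 4) → ends 40
c at 40 (size 4, align 4) → ends 44
e at 44 (size 4, align 4) → ends 48
b at 48 (size 1, align 1) → ends 49
tail pad 7 to reach multiple of 8
total 56 bytes, alignment 8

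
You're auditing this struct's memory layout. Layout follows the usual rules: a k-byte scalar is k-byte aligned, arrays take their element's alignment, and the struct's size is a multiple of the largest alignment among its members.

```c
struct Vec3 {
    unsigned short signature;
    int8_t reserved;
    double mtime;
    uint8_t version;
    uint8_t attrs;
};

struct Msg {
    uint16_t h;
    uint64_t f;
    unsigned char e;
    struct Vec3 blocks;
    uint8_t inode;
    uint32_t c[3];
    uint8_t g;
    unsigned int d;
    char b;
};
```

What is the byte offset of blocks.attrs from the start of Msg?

Vec3: @0: signature [2B, align 2] → 2; @2: reserved [1B, align 1] → 3; +5 pad (align 8); @8: mtime [8B, align 8] → 16; @16: version [1B, align 1] → 17; @17: attrs [1B, align 1] → 18; +6 tail pad (align 8); size 24, align 8
@0: h [2B, align 2] → 2
+6 pad (align 8)
@8: f [8B, align 8] → 16
@16: e [1B, align 1] → 17
+7 pad (align 8)
@24: blocks [24B, align 8] → 48
within Vec3: attrs at 17
24 + 17 = 41

41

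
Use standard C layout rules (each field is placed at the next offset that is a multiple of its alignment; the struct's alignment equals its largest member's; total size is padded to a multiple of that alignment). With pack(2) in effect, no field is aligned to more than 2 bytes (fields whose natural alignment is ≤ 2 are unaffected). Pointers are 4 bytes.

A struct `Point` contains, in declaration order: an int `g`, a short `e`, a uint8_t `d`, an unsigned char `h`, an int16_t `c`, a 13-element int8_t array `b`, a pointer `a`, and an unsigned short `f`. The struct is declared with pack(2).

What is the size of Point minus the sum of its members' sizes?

g at 0 (size 4, align 2) → ends 4
e at 4 (size 2, align 2) → ends 6
d at 6 (size 1, align 1) → ends 7
h at 7 (size 1, align 1) → ends 8
c at 8 (size 2, align 2) → ends 10
b at 10 (size 13, align 1) → ends 23
pad 1 to align 2 for a
a at 24 (size 4, align 2) → ends 28
f at 28 (size 2, align 2) → ends 30
total 30 bytes, alignment 2
data bytes 29, size 30 → padding 1

1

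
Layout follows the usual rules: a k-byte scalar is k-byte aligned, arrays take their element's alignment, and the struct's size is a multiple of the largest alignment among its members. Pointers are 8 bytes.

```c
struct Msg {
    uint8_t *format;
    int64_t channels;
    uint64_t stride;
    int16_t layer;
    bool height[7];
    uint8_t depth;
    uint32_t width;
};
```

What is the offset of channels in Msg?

0..8  format  (8B, 8-aligned)
8..16  channels  (8B, 8-aligned)

8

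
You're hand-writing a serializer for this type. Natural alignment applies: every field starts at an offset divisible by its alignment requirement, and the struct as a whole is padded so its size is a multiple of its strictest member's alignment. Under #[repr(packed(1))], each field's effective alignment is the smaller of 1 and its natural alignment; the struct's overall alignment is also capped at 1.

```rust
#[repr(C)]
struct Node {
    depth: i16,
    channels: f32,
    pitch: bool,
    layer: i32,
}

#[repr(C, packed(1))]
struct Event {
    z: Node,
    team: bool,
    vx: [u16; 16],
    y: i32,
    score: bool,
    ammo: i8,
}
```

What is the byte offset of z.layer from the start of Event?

Node: @0: depth [2B, align 2] → 2; +2 pad (align 4); @4: channels [4B, align 4] → 8; @8: pitch [1B, align 1] → 9; +3 pad (align 4); @12: layer [4B, align 4] → 16; size 16, align 4
@0: z [16B, align 1] → 16
within Node: layer at 12
0 + 12 = 12

12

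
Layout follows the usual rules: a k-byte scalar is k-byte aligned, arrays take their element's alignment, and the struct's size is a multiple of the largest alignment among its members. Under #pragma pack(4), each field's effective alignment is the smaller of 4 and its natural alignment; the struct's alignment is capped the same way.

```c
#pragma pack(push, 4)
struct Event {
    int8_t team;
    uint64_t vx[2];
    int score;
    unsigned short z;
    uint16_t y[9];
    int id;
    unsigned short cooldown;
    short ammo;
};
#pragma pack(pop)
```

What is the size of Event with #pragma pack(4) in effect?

0..1  team  (1B, 1-aligned)
1..4  -- padding (3B)
4..20  vx  (16B, 4-aligned)
20..24  score  (4B, 4-aligned)
24..26  z  (2B, 2-aligned)
26..44  y  (18B, 2-aligned)
44..48  id  (4B, 4-aligned)
48..50  cooldown  (2B, 2-aligned)
50..52  ammo  (2B, 2-aligned)
sizeof = 52, alignof = 4

52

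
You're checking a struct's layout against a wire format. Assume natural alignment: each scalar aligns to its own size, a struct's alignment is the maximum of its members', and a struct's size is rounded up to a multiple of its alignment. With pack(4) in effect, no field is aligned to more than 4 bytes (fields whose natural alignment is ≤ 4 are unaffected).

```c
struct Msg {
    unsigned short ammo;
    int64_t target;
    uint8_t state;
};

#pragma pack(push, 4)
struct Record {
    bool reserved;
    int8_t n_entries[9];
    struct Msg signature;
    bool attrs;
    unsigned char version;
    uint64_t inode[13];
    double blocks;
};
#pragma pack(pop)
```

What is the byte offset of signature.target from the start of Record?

20

Msg: @0: ammo [2B, align 2] → 2; +6 pad (align 8); @8: target [8B, align 8] → 16; @16: state [1B, align 1] → 17; +7 tail pad (align 8); size 24, align 8
@0: reserved [1B, align 1] → 1
@1: n_entries [9B, align 1] → 10
+2 pad (align 4)
@12: signature [24B, align 4] → 36
within Msg: target at 8
12 + 8 = 20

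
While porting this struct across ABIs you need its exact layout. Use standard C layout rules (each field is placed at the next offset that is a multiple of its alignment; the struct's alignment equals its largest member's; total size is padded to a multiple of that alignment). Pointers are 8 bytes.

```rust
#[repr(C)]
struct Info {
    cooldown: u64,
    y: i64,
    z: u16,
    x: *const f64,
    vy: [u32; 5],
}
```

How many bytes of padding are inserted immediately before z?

0

0..8  cooldown  (8B, 8-aligned)
8..16  y  (8B, 8-aligned)
16..18  z  (2B, 2-aligned)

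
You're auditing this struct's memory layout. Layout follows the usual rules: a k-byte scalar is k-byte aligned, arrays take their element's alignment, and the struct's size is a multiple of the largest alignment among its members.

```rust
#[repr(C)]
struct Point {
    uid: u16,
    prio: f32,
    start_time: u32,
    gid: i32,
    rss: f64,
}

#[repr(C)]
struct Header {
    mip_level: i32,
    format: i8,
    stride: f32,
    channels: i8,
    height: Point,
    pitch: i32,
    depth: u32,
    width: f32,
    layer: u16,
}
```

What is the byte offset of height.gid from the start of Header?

28

Point: @0: uid [2B, align 2] → 2; +2 pad (align 4); @4: prio [4B, align 4] → 8; @8: start_time [4B, align 4] → 12; @12: gid [4B, align 4] → 16; @16: rss [8B, align 8] → 24; size 24, align 8
@0: mip_level [4B, align 4] → 4
@4: format [1B, align 1] → 5
+3 pad (align 4)
@8: stride [4B, align 4] → 12
@12: channels [1B, align 1] → 13
+3 pad (align 8)
@16: height [24B, align 8] → 40
within Point: gid at 12
16 + 12 = 28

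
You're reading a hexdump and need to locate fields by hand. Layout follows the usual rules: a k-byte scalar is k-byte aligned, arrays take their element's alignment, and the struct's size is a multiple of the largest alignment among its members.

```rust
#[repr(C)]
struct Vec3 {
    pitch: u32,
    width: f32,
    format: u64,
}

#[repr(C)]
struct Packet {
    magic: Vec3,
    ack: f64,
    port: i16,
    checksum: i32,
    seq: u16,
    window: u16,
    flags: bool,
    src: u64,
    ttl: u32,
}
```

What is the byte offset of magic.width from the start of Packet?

4

Vec3: 0..4  pitch  (4B, 4-aligned); 4..8  width  (4B, 4-aligned); 8..16  format  (8B, 8-aligned); sizeof = 16, alignof = 8
0..16  magic  (16B, 8-aligned)
within Vec3: width at 4
0 + 4 = 4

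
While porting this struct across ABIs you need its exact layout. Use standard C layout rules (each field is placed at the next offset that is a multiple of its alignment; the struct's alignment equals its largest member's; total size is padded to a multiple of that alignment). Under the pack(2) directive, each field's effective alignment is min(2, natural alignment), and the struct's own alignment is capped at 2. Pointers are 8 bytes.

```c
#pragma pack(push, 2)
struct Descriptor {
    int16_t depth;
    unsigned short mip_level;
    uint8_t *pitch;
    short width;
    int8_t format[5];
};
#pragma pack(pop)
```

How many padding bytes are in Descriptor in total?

0..2  depth  (2B, 2-aligned)
2..4  mip_level  (2B, 2-aligned)
4..12  pitch  (8B, 2-aligned)
12..14  width  (2B, 2-aligned)
14..19  format  (5B, 1-aligned)
19..20  -- tail padding (1B)
sizeof = 20, alignof = 2
data bytes 19, size 20 → padding 1

1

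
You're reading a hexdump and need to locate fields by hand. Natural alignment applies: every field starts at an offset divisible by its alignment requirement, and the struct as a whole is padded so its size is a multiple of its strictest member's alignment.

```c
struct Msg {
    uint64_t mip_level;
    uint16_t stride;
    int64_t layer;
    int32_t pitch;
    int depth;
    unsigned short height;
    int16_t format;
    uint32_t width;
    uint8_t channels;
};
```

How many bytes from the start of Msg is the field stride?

mip_level at 0 (size 8, align 8) → ends 8
stride at 8 (size 2, align 2) → ends 10

8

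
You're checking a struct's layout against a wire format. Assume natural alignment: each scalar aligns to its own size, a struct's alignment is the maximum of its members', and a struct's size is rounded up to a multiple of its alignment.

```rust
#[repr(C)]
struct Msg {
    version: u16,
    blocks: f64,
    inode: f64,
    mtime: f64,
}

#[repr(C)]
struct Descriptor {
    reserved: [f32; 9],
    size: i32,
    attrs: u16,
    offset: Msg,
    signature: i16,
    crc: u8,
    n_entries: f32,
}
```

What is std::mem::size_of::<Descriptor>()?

Msg: 0..2  version  (2B, 2-aligned); 2..8  -- padding (6B); 8..16  blocks  (8B, 8-aligned); 16..24  inode  (8B, 8-aligned); 24..32  mtime  (8B, 8-aligned); sizeof = 32, alignof = 8
0..36  reserved  (36B, 4-aligned)
36..40  size  (4B, 4-aligned)
40..42  attrs  (2B, 2-aligned)
42..48  -- padding (6B)
48..80  offset  (32B, 8-aligned)
80..82  signature  (2B, 2-aligned)
82..83  crc  (1B, 1-aligned)
83..84  -- padding (1B)
84..88  n_entries  (4B, 4-aligned)
sizeof = 88, alignof = 8

88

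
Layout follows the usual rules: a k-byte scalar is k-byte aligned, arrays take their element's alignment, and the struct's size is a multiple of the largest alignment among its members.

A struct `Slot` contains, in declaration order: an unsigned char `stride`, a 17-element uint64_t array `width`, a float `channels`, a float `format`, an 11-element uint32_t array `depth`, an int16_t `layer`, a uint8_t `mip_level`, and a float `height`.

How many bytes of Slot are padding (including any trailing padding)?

stride at 0 (size 1, align 1) → ends 1
pad 7 to align 8 for width
width at 8 (size 136, align 8) → ends 144
channels at 144 (size 4, align 4) → ends 148
format at 148 (size 4, align 4) → ends 152
depth at 152 (size 44, align 4) → ends 196
layer at 196 (size 2, align 2) → ends 198
mip_level at 198 (size 1, align 1) → ends 199
pad 1 to align 4 for height
height at 200 (size 4, align 4) → ends 204
tail pad 4 to reach multiple of 8
total 208 bytes, alignment 8
data bytes 196, size 208 → padding 12

12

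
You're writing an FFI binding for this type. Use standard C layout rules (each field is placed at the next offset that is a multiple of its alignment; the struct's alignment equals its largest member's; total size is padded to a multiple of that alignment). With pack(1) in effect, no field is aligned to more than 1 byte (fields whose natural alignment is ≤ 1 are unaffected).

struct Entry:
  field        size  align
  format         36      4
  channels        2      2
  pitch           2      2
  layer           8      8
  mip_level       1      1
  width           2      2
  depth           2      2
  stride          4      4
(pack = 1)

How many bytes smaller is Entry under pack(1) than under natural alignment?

natural layout:
  format at 0 (size 36, align 4) → ends 36
  channels at 36 (size 2, align 2) → ends 38
  pitch at 38 (size 2, align 2) → ends 40
  layer at 40 (size 8, align 8) → ends 48
  mip_level at 48 (size 1, align 1) → ends 49
  pad 1 to align 2 for width
  width at 50 (size 2, align 2) → ends 52
  depth at 52 (size 2, align 2) → ends 54
  pad 2 to align 4 for stride
  stride at 56 (size 4, align 4) → ends 60
  tail pad 4 to reach multiple of 8
  total 64 bytes, alignment 8
packed(1) layout:
  format at 0 (size 36, align 1) → ends 36
  channels at 36 (size 2, align 1) → ends 38
  pitch at 38 (size 2, align 1) → ends 40
  layer at 40 (size 8, align 1) → ends 48
  mip_level at 48 (size 1, align 1) → ends 49
  width at 49 (size 2, align 1) → ends 51
  depth at 51 (size 2, align 1) → ends 53
  stride at 53 (size 4, align 1) → ends 57
  total 57 bytes, alignment 1
64 − 57 = 7

7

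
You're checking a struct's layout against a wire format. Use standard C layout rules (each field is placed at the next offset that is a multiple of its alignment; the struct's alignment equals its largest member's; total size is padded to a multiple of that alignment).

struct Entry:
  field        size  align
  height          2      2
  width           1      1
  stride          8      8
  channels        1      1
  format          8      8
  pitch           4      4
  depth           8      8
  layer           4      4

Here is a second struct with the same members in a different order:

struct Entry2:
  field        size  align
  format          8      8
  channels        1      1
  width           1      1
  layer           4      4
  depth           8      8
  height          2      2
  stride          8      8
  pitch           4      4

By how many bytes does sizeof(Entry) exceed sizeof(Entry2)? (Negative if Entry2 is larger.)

8

0..2  height  (2B, 2-aligned)
2..3  width  (1B, 1-aligned)
3..8  -- padding (5B)
8..16  stride  (8B, 8-aligned)
16..17  channels  (1B, 1-aligned)
17..24  -- padding (7B)
24..32  format  (8B, 8-aligned)
32..36  pitch  (4B, 4-aligned)
36..40  -- padding (4B)
40..48  depth  (8B, 8-aligned)
48..52  layer  (4B, 4-aligned)
52..56  -- tail padding (4B)
sizeof = 56, alignof = 8
— Entry2 —
0..8  format  (8B, 8-aligned)
8..9  channels  (1B, 1-aligned)
9..10  width  (1B, 1-aligned)
10..12  -- padding (2B)
12..16  layer  (4B, 4-aligned)
16..24  depth  (8B, 8-aligned)
24..26  height  (2B, 2-aligned)
26..32  -- padding (6B)
32..40  stride  (8B, 8-aligned)
40..44  pitch  (4B, 4-aligned)
44..48  -- tail padding (4B)
sizeof = 48, alignof = 8
56 − 48 = 8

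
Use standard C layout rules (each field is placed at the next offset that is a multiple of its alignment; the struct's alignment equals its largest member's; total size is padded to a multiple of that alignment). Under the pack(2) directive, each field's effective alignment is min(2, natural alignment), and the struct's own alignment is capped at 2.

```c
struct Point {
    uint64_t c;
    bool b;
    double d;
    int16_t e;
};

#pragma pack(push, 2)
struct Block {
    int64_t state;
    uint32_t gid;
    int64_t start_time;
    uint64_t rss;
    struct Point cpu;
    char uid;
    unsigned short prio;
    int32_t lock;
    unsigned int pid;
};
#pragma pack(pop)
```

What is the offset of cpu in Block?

28

Point: c at 0 (size 8, align 8) → ends 8; b at 8 (size 1, align 1) → ends 9; pad 7 to align 8 for d; d at 16 (size 8, align 8) → ends 24; e at 24 (size 2, align 2) → ends 26; tail pad 6 to reach multiple of 8; total 32 bytes, alignment 8
state at 0 (size 8, align 2) → ends 8
gid at 8 (size 4, align 2) → ends 12
start_time at 12 (size 8, align 2) → ends 20
rss at 20 (size 8, align 2) → ends 28
cpu at 28 (size 32, align 2) → ends 60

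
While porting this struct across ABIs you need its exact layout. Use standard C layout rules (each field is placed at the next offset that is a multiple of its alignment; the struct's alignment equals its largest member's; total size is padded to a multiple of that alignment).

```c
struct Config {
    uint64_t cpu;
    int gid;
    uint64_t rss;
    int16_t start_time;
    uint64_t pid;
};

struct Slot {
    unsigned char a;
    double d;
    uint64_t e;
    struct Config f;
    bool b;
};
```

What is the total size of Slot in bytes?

72 bytes

Config: cpu at 0 (size 8, align 8) → ends 8; gid at 8 (size 4, align 4) → ends 12; pad 4 to align 8 for rss; rss at 16 (size 8, align 8) → ends 24; start_time at 24 (size 2, align 2) → ends 26; pad 6 to align 8 for pid; pid at 32 (size 8, align 8) → ends 40; total 40 bytes, alignment 8
a at 0 (size 1, align 1) → ends 1
pad 7 to align 8 for d
d at 8 (size 8, align 8) → ends 16
e at 16 (size 8, align 8) → ends 24
f at 24 (size 40, align 8) → ends 64
b at 64 (size 1, align 1) → ends 65
tail pad 7 to reach multiple of 8
total 72 bytes, alignment 8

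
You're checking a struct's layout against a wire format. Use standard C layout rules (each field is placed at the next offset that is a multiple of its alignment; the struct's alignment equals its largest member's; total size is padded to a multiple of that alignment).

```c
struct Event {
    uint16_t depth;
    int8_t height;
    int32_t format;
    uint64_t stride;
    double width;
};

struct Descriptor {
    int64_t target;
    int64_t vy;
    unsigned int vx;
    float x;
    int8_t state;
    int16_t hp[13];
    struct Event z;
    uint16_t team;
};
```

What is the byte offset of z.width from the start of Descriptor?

Event: @0: depth [2B, align 2] → 2; @2: height [1B, align 1] → 3; +1 pad (align 4); @4: format [4B, align 4] → 8; @8: stride [8B, align 8] → 16; @16: width [8B, align 8] → 24; size 24, align 8
@0: target [8B, align 8] → 8
@8: vy [8B, align 8] → 16
@16: vx [4B, align 4] → 20
@20: x [4B, align 4] → 24
@24: state [1B, align 1] → 25
+1 pad (align 2)
@26: hp [26B, align 2] → 52
+4 pad (align 8)
@56: z [24B, align 8] → 80
within Event: width at 16
56 + 16 = 72

72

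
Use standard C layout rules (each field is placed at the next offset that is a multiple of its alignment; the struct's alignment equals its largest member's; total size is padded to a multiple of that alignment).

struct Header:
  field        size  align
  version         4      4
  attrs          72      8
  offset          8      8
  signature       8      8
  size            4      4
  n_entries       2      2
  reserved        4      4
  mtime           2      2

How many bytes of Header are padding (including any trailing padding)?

8

0..4  version  (4B, 4-aligned)
4..8  -- padding (4B)
8..80  attrs  (72B, 8-aligned)
80..88  offset  (8B, 8-aligned)
88..96  signature  (8B, 8-aligned)
96..100  size  (4B, 4-aligned)
100..102  n_entries  (2B, 2-aligned)
102..104  -- padding (2B)
104..108  reserved  (4B, 4-aligned)
108..110  mtime  (2B, 2-aligned)
110..112  -- tail padding (2B)
sizeof = 112, alignof = 8
data bytes 104, size 112 → padding 8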